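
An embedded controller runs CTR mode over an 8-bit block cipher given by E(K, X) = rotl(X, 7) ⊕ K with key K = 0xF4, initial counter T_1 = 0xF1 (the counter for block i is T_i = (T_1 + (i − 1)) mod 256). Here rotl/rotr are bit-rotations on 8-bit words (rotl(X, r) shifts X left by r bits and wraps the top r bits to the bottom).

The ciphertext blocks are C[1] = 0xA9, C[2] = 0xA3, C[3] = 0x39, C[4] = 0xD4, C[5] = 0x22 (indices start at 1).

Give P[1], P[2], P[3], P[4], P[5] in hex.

CTR decryption: S_i = E(K, T_i) where T_i is the counter for block i; P_i = C_i ⊕ S_i.
P[1]: T = 0xF1, S = E(K, T) = 0x0C; 0xA9 ⊕ 0x0C = 0xA5.
P[2]: T = 0xF2, S = E(K, T) = 0x8D; 0xA3 ⊕ 0x8D = 0x2E.
P[3]: T = 0xF3, S = E(K, T) = 0x0D; 0x39 ⊕ 0x0D = 0x34.
P[4]: T = 0xF4, S = E(K, T) = 0x8E; 0xD4 ⊕ 0x8E = 0x5A.
P[5]: T = 0xF5, S = E(K, T) = 0x0E; 0x22 ⊕ 0x0E = 0x2C.

P[1] = 0xA5, P[2] = 0x2E, P[3] = 0x34, P[4] = 0x5A, P[5] = 0x2C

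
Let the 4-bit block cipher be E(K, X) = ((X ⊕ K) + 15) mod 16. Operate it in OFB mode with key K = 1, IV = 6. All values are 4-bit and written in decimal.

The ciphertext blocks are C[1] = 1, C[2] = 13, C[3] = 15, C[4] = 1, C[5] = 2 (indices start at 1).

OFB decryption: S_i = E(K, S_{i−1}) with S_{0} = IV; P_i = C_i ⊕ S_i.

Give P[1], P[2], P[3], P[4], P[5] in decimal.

P[1]: S = E(K, 6) = 6; 1 ⊕ 6 = 7.
P[2]: S = E(K, 6) = 6; 13 ⊕ 6 = 11.
P[3]: S = E(K, 6) = 6; 15 ⊕ 6 = 9.
P[4]: S = E(K, 6) = 6; 1 ⊕ 6 = 7.
P[5]: S = E(K, 6) = 6; 2 ⊕ 6 = 4.

P[1] = 7, P[2] = 11, P[3] = 9, P[4] = 7, P[5] = 4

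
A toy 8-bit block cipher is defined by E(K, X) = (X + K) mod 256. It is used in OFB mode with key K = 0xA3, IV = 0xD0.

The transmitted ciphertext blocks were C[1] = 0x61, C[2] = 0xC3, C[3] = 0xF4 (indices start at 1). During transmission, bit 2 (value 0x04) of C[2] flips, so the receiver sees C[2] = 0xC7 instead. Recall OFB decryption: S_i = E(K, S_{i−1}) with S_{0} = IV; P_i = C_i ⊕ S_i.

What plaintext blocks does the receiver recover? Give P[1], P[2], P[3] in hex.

P[1] = 0x12, P[2] = 0xD1, P[3] = 0x4D

Only C[2] changed, to 0xC7. In OFB, a change in C_i flips the same bit in P_i only; the keystream is unaffected. Decrypting the received ciphertext:
P[1]: S = E(K, 0xD0) = 0x73; 0x61 ⊕ 0x73 = 0x12.
P[2]: S = E(K, 0x73) = 0x16; 0xC7 ⊕ 0x16 = 0xD1.
P[3]: S = E(K, 0x16) = 0xB9; 0xF4 ⊕ 0xB9 = 0x4D.
Blocks that differ from the original plaintext: P[2].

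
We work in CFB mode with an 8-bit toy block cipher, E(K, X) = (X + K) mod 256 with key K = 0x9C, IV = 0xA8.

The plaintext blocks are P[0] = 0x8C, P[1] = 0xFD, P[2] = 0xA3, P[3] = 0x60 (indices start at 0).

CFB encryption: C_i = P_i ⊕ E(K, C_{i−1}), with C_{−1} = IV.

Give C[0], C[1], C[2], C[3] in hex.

C[0] = 0xC8, C[1] = 0x99, C[2] = 0x96, C[3] = 0x52

C[0]: E(K, 0xA8) = 0x44; 0x8C ⊕ 0x44 = 0xC8.
C[1]: E(K, 0xC8) = 0x64; 0xFD ⊕ 0x64 = 0x99.
C[2]: E(K, 0x99) = 0x35; 0xA3 ⊕ 0x35 = 0x96.
C[3]: E(K, 0x96) = 0x32; 0x60 ⊕ 0x32 = 0x52.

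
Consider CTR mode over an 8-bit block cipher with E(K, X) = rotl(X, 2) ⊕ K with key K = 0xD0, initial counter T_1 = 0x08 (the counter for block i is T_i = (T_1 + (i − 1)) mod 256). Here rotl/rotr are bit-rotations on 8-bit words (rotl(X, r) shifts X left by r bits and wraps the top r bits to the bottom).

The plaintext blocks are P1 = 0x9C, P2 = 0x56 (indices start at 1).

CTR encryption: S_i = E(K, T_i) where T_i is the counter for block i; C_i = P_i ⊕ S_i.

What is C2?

C2 = 0xA2

C1: T = 0x08, S = E(K, T) = 0xF0; 0x9C ⊕ 0xF0 = 0x6C.
C2: T = 0x09, S = E(K, T) = 0xF4; 0x56 ⊕ 0xF4 = 0xA2.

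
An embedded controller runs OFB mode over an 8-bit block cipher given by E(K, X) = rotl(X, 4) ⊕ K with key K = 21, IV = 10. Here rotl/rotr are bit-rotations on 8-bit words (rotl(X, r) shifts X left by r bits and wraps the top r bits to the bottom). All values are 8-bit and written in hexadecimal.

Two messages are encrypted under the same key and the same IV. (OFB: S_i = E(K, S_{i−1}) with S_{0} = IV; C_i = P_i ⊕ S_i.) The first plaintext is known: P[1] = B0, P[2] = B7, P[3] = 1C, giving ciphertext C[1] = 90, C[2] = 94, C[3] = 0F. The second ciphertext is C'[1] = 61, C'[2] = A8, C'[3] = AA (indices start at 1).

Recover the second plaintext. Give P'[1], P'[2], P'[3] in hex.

In OFB with a reused IV, both messages share the same keystream S_i, so C_i ⊕ C'_i = P_i ⊕ P'_i and thus P'_i = P_i ⊕ C_i ⊕ C'_i.
P'[1]: B0 ⊕ 90 ⊕ 61 = 41.
P'[2]: B7 ⊕ 94 ⊕ A8 = 8B.
P'[3]: 1C ⊕ 0F ⊕ AA = B9.

P'[1] = 41, P'[2] = 8B, P'[3] = B9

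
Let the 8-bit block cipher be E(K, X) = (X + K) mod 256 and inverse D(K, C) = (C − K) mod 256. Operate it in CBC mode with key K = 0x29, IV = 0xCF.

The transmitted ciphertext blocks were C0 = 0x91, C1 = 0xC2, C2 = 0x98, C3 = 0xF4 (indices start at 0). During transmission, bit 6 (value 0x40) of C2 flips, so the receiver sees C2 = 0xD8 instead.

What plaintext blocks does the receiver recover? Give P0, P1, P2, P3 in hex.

CBC decryption: P_i = D(K, C_i) ⊕ C_{i−1}, with C_{−1} = IV.
Only C2 changed, to 0xD8. In CBC, a change in C_i garbles P_i and flips the same bit in P_{i+1}. Decrypting the received ciphertext:
P0: D(K, 0x91) = 0x68; 0x68 ⊕ 0xCF = 0xA7.
P1: D(K, 0xC2) = 0x99; 0x99 ⊕ 0x91 = 0x08.
P2: D(K, 0xD8) = 0xAF; 0xAF ⊕ 0xC2 = 0x6D.
P3: D(K, 0xF4) = 0xCB; 0xCB ⊕ 0xD8 = 0x13.
Blocks that differ from the original plaintext: P2, P3.

P0 = 0xA7, P1 = 0x08, P2 = 0x6D, P3 = 0x13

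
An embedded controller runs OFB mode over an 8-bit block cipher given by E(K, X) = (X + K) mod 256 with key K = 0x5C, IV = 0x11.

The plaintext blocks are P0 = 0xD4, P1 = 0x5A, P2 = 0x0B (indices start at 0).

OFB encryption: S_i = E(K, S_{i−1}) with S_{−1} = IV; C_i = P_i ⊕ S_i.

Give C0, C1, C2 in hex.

C0 = 0xB9, C1 = 0x93, C2 = 0x2E

C0: S = E(K, 0x11) = 0x6D; 0xD4 ⊕ 0x6D = 0xB9.
C1: S = E(K, 0x6D) = 0xC9; 0x5A ⊕ 0xC9 = 0x93.
C2: S = E(K, 0xC9) = 0x25; 0x0B ⊕ 0x25 = 0x2E.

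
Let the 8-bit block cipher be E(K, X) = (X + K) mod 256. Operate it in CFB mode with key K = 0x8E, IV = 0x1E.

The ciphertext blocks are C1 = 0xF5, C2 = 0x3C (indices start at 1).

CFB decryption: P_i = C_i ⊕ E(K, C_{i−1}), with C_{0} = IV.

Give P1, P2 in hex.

P1: E(K, 0x1E) = 0xAC; 0xF5 ⊕ 0xAC = 0x59.
P2: E(K, 0xF5) = 0x83; 0x3C ⊕ 0x83 = 0xBF.

P1 = 0x59, P2 = 0xBF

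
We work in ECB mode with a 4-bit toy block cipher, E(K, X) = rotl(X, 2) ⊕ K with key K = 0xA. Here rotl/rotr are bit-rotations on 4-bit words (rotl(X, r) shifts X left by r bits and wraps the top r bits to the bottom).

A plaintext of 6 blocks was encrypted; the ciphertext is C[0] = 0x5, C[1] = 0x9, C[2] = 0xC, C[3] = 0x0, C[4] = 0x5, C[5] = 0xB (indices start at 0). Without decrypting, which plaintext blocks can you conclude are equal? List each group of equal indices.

P[0] = P[4]

ECB encrypts each block independently with the same key, so equal ciphertext blocks imply equal plaintext blocks.
C[0] = C[4] = 0x5, so P[0] = P[4].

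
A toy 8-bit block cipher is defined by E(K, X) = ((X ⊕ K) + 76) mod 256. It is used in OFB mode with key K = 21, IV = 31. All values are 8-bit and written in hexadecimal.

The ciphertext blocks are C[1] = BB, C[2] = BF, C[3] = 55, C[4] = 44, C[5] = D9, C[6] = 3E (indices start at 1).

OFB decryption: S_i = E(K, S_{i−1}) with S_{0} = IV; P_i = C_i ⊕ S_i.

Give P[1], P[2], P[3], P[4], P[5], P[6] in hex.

P[1]: S = E(K, 31) = 86; BB ⊕ 86 = 3D.
P[2]: S = E(K, 86) = 1D; BF ⊕ 1D = A2.
P[3]: S = E(K, 1D) = B2; 55 ⊕ B2 = E7.
P[4]: S = E(K, B2) = 09; 44 ⊕ 09 = 4D.
P[5]: S = E(K, 09) = 9E; D9 ⊕ 9E = 47.
P[6]: S = E(K, 9E) = 35; 3E ⊕ 35 = 0B.

P[1] = 3D, P[2] = A2, P[3] = E7, P[4] = 4D, P[5] = 47, P[6] = 0B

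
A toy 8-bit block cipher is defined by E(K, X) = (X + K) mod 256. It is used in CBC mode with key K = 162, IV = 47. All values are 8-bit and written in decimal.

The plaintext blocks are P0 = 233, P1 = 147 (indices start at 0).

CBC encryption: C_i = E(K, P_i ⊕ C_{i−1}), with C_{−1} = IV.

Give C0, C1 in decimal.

C0: P0 ⊕ 47 = 198; E(K, 198) = 104.
C1: P1 ⊕ 104 = 251; E(K, 251) = 157.

C0 = 104, C1 = 157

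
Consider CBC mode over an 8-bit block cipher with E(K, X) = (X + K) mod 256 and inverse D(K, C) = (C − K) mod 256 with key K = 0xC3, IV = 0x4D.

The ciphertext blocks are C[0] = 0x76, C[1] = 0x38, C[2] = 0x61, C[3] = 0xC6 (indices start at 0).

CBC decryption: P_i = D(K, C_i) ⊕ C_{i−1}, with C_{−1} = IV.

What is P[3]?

P[3]: D(K, 0xC6) = 0x03; 0x03 ⊕ 0x61 = 0x62.

P[3] = 0x62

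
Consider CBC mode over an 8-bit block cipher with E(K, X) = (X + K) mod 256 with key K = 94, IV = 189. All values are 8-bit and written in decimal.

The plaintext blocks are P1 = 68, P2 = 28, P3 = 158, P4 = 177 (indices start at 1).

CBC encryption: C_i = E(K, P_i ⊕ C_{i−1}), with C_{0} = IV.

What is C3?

C3 = 149

C1: P1 ⊕ 189 = 249; E(K, 249) = 87.
C2: P2 ⊕ 87 = 75; E(K, 75) = 169.
C3: P3 ⊕ 169 = 55; E(K, 55) = 149.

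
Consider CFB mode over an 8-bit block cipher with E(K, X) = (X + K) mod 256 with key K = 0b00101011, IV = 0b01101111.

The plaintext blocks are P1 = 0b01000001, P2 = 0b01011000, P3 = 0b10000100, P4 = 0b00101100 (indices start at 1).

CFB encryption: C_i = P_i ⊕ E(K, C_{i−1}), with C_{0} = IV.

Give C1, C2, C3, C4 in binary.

C1 = 0b11011011, C2 = 0b01011110, C3 = 0b00001101, C4 = 0b00010100

C1: E(K, 0b01101111) = 0b10011010; 0b01000001 ⊕ 0b10011010 = 0b11011011.
C2: E(K, 0b11011011) = 0b00000110; 0b01011000 ⊕ 0b00000110 = 0b01011110.
C3: E(K, 0b01011110) = 0b10001001; 0b10000100 ⊕ 0b10001001 = 0b00001101.
C4: E(K, 0b00001101) = 0b00111000; 0b00101100 ⊕ 0b00111000 = 0b00010100.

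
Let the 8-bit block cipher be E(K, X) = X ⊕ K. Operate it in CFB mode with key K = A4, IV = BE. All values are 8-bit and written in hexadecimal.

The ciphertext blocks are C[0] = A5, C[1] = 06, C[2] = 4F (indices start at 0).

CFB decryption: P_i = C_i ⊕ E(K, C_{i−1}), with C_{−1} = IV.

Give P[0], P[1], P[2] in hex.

P[0] = BF, P[1] = 07, P[2] = ED

P[0]: E(K, BE) = 1A; A5 ⊕ 1A = BF.
P[1]: E(K, A5) = 01; 06 ⊕ 01 = 07.
P[2]: E(K, 06) = A2; 4F ⊕ A2 = ED.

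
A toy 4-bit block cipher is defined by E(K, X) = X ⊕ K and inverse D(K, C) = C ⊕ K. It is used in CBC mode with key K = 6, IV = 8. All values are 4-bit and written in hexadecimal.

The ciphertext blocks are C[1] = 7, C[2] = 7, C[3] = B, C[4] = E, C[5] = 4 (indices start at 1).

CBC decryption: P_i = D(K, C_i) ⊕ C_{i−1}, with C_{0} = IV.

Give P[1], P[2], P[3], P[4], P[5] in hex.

P[1]: D(K, 7) = 1; 1 ⊕ 8 = 9.
P[2]: D(K, 7) = 1; 1 ⊕ 7 = 6.
P[3]: D(K, B) = D; D ⊕ 7 = A.
P[4]: D(K, E) = 8; 8 ⊕ B = 3.
P[5]: D(K, 4) = 2; 2 ⊕ E = C.

P[1] = 9, P[2] = 6, P[3] = A, P[4] = 3, P[5] = C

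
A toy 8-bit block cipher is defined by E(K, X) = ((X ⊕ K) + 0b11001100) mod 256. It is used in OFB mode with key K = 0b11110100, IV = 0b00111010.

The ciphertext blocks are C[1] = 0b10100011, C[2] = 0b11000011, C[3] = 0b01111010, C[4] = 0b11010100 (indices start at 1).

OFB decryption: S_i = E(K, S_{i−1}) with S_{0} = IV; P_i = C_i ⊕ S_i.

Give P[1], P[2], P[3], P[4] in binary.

P[1]: S = E(K, 0b00111010) = 0b10011010; 0b10100011 ⊕ 0b10011010 = 0b00111001.
P[2]: S = E(K, 0b10011010) = 0b00111010; 0b11000011 ⊕ 0b00111010 = 0b11111001.
P[3]: S = E(K, 0b00111010) = 0b10011010; 0b01111010 ⊕ 0b10011010 = 0b11100000.
P[4]: S = E(K, 0b10011010) = 0b00111010; 0b11010100 ⊕ 0b00111010 = 0b11101110.

P[1] = 0b00111001, P[2] = 0b11111001, P[3] = 0b11100000, P[4] = 0b11101110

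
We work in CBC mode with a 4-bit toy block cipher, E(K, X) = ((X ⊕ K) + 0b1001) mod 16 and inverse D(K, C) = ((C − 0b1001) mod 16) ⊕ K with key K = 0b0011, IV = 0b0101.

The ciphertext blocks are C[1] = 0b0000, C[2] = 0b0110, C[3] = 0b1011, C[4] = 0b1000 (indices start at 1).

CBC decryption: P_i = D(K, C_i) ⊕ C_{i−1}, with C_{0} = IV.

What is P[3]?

P[3] = 0b0111

P[3]: D(K, 0b1011) = 0b0001; 0b0001 ⊕ 0b0110 = 0b0111.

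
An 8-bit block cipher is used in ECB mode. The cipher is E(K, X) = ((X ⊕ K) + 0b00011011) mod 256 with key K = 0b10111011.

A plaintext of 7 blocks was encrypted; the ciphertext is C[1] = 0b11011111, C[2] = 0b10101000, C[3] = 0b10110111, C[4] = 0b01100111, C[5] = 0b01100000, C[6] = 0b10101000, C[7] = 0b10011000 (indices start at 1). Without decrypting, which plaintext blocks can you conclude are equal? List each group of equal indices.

P[2] = P[6]

ECB encrypts each block independently with the same key, so equal ciphertext blocks imply equal plaintext blocks.
C[2] = C[6] = 0b10101000, so P[2] = P[6].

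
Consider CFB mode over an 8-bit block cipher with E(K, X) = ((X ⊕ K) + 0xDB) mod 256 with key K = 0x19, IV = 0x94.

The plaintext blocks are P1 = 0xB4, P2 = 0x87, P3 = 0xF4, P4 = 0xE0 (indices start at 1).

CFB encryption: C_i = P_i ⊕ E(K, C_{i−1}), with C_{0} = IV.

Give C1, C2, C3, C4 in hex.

C1 = 0xDC, C2 = 0x27, C3 = 0xED, C4 = 0x2F

C1: E(K, 0x94) = 0x68; 0xB4 ⊕ 0x68 = 0xDC.
C2: E(K, 0xDC) = 0xA0; 0x87 ⊕ 0xA0 = 0x27.
C3: E(K, 0x27) = 0x19; 0xF4 ⊕ 0x19 = 0xED.
C4: E(K, 0xED) = 0xCF; 0xE0 ⊕ 0xCF = 0x2F.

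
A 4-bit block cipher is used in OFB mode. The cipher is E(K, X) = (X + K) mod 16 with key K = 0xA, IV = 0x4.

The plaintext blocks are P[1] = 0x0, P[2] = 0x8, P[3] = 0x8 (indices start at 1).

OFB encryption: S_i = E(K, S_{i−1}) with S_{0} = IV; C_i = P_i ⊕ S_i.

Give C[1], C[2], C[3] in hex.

C[1] = 0xE, C[2] = 0x0, C[3] = 0xA

C[1]: S = E(K, 0x4) = 0xE; 0x0 ⊕ 0xE = 0xE.
C[2]: S = E(K, 0xE) = 0x8; 0x8 ⊕ 0x8 = 0x0.
C[3]: S = E(K, 0x8) = 0x2; 0x8 ⊕ 0x2 = 0xA.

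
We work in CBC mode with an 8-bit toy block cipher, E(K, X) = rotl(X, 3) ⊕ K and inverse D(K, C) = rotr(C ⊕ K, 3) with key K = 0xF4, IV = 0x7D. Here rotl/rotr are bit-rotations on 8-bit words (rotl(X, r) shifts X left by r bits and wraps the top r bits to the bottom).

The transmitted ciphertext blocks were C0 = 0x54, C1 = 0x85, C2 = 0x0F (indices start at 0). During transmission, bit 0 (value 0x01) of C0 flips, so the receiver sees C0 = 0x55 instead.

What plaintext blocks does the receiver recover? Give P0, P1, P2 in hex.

CBC decryption: P_i = D(K, C_i) ⊕ C_{i−1}, with C_{−1} = IV.
Only C0 changed, to 0x55. In CBC, a change in C_i garbles P_i and flips the same bit in P_{i+1}. Decrypting the received ciphertext:
P0: D(K, 0x55) = 0x34; 0x34 ⊕ 0x7D = 0x49.
P1: D(K, 0x85) = 0x2E; 0x2E ⊕ 0x55 = 0x7B.
P2: D(K, 0x0F) = 0x7F; 0x7F ⊕ 0x85 = 0xFA.
Blocks that differ from the original plaintext: P0, P1.

P0 = 0x49, P1 = 0x7B, P2 = 0xFA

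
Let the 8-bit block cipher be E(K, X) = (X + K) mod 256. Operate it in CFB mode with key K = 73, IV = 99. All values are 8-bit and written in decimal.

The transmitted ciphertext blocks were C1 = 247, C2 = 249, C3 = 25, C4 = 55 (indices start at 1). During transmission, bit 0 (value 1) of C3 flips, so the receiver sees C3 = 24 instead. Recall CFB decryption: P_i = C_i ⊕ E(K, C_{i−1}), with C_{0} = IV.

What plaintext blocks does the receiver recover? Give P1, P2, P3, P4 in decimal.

Only C3 changed, to 24. In CFB, a change in C_i flips the same bit in P_i and garbles P_{i+1}. Decrypting the received ciphertext:
P1: E(K, 99) = 172; 247 ⊕ 172 = 91.
P2: E(K, 247) = 64; 249 ⊕ 64 = 185.
P3: E(K, 249) = 66; 24 ⊕ 66 = 90.
P4: E(K, 24) = 97; 55 ⊕ 97 = 86.
Blocks that differ from the original plaintext: P3, P4.

P1 = 91, P2 = 185, P3 = 90, P4 = 86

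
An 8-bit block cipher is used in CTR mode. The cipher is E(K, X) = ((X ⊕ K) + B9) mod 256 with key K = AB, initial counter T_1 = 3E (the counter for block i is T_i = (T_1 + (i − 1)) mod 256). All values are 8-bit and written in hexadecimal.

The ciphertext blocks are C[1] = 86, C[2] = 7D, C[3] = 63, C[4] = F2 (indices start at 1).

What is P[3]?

P[3] = C7

CTR decryption: S_i = E(K, T_i) where T_i is the counter for block i; P_i = C_i ⊕ S_i.
P[3]: T = 40, S = E(K, T) = A4; 63 ⊕ A4 = C7.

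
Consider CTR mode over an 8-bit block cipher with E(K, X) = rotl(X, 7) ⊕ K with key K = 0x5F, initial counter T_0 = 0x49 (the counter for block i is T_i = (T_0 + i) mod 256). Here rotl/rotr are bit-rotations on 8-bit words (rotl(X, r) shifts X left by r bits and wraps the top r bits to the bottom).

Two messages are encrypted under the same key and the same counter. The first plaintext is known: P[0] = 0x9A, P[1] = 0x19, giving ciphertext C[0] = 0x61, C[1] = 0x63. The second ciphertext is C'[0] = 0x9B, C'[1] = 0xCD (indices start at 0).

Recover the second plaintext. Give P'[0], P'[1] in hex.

In CTR with a reused counter, both messages share the same keystream S_i, so C_i ⊕ C'_i = P_i ⊕ P'_i and thus P'_i = P_i ⊕ C_i ⊕ C'_i.
P'[0]: 0x9A ⊕ 0x61 ⊕ 0x9B = 0x60.
P'[1]: 0x19 ⊕ 0x63 ⊕ 0xCD = 0xB7.

P'[0] = 0x60, P'[1] = 0xB7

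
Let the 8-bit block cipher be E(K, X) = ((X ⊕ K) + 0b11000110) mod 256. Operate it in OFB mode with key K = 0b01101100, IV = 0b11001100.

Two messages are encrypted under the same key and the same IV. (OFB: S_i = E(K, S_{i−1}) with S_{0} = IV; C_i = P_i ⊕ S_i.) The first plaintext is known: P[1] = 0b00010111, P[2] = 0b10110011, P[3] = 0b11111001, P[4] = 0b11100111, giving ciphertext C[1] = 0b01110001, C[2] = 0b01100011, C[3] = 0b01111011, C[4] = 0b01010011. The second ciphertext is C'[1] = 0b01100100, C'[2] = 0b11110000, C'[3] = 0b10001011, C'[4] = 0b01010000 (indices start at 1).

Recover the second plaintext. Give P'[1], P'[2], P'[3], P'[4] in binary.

In OFB with a reused IV, both messages share the same keystream S_i, so C_i ⊕ C'_i = P_i ⊕ P'_i and thus P'_i = P_i ⊕ C_i ⊕ C'_i.
P'[1]: 0b00010111 ⊕ 0b01110001 ⊕ 0b01100100 = 0b00000010.
P'[2]: 0b10110011 ⊕ 0b01100011 ⊕ 0b11110000 = 0b00100000.
P'[3]: 0b11111001 ⊕ 0b01111011 ⊕ 0b10001011 = 0b00001001.
P'[4]: 0b11100111 ⊕ 0b01010011 ⊕ 0b01010000 = 0b11100100.

P'[1] = 0b00000010, P'[2] = 0b00100000, P'[3] = 0b00001001, P'[4] = 0b11100100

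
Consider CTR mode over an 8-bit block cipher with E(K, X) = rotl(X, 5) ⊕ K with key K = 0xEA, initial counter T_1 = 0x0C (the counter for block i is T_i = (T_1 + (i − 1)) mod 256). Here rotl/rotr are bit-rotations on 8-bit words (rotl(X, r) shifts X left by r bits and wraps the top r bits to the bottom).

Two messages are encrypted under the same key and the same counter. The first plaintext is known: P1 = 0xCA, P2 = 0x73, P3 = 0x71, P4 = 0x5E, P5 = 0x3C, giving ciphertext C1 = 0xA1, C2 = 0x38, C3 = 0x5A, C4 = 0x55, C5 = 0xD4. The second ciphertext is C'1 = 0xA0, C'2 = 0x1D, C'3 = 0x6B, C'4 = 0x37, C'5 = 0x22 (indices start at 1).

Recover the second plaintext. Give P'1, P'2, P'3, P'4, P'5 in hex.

P'1 = 0xCB, P'2 = 0x56, P'3 = 0x40, P'4 = 0x3C, P'5 = 0xCA

In CTR with a reused counter, both messages share the same keystream S_i, so C_i ⊕ C'_i = P_i ⊕ P'_i and thus P'_i = P_i ⊕ C_i ⊕ C'_i.
P'1: 0xCA ⊕ 0xA1 ⊕ 0xA0 = 0xCB.
P'2: 0x73 ⊕ 0x38 ⊕ 0x1D = 0x56.
P'3: 0x71 ⊕ 0x5A ⊕ 0x6B = 0x40.
P'4: 0x5E ⊕ 0x55 ⊕ 0x37 = 0x3C.
P'5: 0x3C ⊕ 0xD4 ⊕ 0x22 = 0xCA.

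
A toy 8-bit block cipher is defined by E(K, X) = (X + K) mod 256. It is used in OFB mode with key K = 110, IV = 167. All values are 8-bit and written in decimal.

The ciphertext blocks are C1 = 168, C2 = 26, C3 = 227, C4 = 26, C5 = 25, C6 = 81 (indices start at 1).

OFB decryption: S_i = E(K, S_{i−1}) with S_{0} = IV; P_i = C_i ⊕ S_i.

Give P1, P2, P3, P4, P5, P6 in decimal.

P1 = 189, P2 = 153, P3 = 18, P4 = 69, P5 = 212, P6 = 106

P1: S = E(K, 167) = 21; 168 ⊕ 21 = 189.
P2: S = E(K, 21) = 131; 26 ⊕ 131 = 153.
P3: S = E(K, 131) = 241; 227 ⊕ 241 = 18.
P4: S = E(K, 241) = 95; 26 ⊕ 95 = 69.
P5: S = E(K, 95) = 205; 25 ⊕ 205 = 212.
P6: S = E(K, 205) = 59; 81 ⊕ 59 = 106.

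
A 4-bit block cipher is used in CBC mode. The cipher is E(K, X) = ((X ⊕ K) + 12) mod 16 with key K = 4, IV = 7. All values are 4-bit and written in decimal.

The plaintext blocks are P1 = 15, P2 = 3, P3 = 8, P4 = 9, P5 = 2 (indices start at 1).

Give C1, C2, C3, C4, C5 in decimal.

CBC encryption: C_i = E(K, P_i ⊕ C_{i−1}), with C_{0} = IV.
C1: P1 ⊕ 7 = 8; E(K, 8) = 8.
C2: P2 ⊕ 8 = 11; E(K, 11) = 11.
C3: P3 ⊕ 11 = 3; E(K, 3) = 3.
C4: P4 ⊕ 3 = 10; E(K, 10) = 10.
C5: P5 ⊕ 10 = 8; E(K, 8) = 8.

C1 = 8, C2 = 11, C3 = 3, C4 = 10, C5 = 8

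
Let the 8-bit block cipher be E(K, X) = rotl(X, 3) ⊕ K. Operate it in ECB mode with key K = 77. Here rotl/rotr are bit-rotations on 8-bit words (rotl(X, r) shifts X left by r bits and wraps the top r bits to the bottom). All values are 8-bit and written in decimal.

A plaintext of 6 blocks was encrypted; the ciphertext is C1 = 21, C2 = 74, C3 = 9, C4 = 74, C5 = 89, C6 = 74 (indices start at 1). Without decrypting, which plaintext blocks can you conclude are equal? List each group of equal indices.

P2 = P4 = P6

ECB encrypts each block independently with the same key, so equal ciphertext blocks imply equal plaintext blocks.
C2 = C4 = C6 = 74, so P2 = P4 = P6.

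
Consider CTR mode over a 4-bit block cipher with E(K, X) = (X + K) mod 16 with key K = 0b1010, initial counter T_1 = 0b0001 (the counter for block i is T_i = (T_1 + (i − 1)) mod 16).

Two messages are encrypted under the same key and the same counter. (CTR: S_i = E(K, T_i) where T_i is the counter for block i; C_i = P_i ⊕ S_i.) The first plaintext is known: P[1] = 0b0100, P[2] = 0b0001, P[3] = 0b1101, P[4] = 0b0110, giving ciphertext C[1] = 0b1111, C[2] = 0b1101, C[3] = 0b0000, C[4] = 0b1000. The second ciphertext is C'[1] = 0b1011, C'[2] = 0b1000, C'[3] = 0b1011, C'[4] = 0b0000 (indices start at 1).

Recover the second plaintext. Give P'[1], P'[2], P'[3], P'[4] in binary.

P'[1] = 0b0000, P'[2] = 0b0100, P'[3] = 0b0110, P'[4] = 0b1110

In CTR with a reused counter, both messages share the same keystream S_i, so C_i ⊕ C'_i = P_i ⊕ P'_i and thus P'_i = P_i ⊕ C_i ⊕ C'_i.
P'[1]: 0b0100 ⊕ 0b1111 ⊕ 0b1011 = 0b0000.
P'[2]: 0b0001 ⊕ 0b1101 ⊕ 0b1000 = 0b0100.
P'[3]: 0b1101 ⊕ 0b0000 ⊕ 0b1011 = 0b0110.
P'[4]: 0b0110 ⊕ 0b1000 ⊕ 0b0000 = 0b1110.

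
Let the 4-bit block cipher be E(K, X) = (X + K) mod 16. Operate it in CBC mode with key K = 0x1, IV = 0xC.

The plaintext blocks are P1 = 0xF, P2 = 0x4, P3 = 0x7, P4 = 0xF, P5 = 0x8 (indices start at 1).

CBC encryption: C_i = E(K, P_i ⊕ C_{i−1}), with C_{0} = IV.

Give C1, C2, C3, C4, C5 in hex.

C1: P1 ⊕ 0xC = 0x3; E(K, 0x3) = 0x4.
C2: P2 ⊕ 0x4 = 0x0; E(K, 0x0) = 0x1.
C3: P3 ⊕ 0x1 = 0x6; E(K, 0x6) = 0x7.
C4: P4 ⊕ 0x7 = 0x8; E(K, 0x8) = 0x9.
C5: P5 ⊕ 0x9 = 0x1; E(K, 0x1) = 0x2.

C1 = 0x4, C2 = 0x1, C3 = 0x7, C4 = 0x9, C5 = 0x2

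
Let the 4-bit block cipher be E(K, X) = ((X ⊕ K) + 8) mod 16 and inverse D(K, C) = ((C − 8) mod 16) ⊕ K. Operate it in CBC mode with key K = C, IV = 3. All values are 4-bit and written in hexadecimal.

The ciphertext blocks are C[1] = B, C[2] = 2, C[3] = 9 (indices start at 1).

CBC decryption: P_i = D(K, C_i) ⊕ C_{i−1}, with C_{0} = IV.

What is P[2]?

P[2]: D(K, 2) = 6; 6 ⊕ B = D.

P[2] = D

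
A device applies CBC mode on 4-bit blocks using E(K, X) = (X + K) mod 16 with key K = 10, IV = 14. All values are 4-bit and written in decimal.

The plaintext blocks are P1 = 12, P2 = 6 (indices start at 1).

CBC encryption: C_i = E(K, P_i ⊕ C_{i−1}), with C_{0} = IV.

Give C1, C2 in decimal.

C1: P1 ⊕ 14 = 2; E(K, 2) = 12.
C2: P2 ⊕ 12 = 10; E(K, 10) = 4.

C1 = 12, C2 = 4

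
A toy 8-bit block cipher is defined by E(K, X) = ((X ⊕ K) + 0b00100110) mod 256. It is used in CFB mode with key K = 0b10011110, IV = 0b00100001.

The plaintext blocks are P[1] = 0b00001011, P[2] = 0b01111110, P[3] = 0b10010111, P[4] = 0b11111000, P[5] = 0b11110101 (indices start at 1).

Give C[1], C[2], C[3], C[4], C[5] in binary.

CFB encryption: C_i = P_i ⊕ E(K, C_{i−1}), with C_{0} = IV.
C[1]: E(K, 0b00100001) = 0b11100101; 0b00001011 ⊕ 0b11100101 = 0b11101110.
C[2]: E(K, 0b11101110) = 0b10010110; 0b01111110 ⊕ 0b10010110 = 0b11101000.
C[3]: E(K, 0b11101000) = 0b10011100; 0b10010111 ⊕ 0b10011100 = 0b00001011.
C[4]: E(K, 0b00001011) = 0b10111011; 0b11111000 ⊕ 0b10111011 = 0b01000011.
C[5]: E(K, 0b01000011) = 0b00000011; 0b11110101 ⊕ 0b00000011 = 0b11110110.

C[1] = 0b11101110, C[2] = 0b11101000, C[3] = 0b00001011, C[4] = 0b01000011, C[5] = 0b11110110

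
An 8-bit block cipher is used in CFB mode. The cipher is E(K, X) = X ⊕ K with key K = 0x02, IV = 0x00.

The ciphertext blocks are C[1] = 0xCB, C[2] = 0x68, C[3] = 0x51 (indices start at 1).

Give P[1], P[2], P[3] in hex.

P[1] = 0xC9, P[2] = 0xA1, P[3] = 0x3B

CFB decryption: P_i = C_i ⊕ E(K, C_{i−1}), with C_{0} = IV.
P[1]: E(K, 0x00) = 0x02; 0xCB ⊕ 0x02 = 0xC9.
P[2]: E(K, 0xCB) = 0xC9; 0x68 ⊕ 0xC9 = 0xA1.
P[3]: E(K, 0x68) = 0x6A; 0x51 ⊕ 0x6A = 0x3B.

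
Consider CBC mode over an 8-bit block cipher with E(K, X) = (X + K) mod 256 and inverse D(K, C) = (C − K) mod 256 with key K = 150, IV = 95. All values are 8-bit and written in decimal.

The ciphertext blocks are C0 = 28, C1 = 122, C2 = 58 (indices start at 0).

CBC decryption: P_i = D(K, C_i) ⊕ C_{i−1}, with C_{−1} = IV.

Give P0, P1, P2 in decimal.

P0: D(K, 28) = 134; 134 ⊕ 95 = 217.
P1: D(K, 122) = 228; 228 ⊕ 28 = 248.
P2: D(K, 58) = 164; 164 ⊕ 122 = 222.

P0 = 217, P1 = 248, P2 = 222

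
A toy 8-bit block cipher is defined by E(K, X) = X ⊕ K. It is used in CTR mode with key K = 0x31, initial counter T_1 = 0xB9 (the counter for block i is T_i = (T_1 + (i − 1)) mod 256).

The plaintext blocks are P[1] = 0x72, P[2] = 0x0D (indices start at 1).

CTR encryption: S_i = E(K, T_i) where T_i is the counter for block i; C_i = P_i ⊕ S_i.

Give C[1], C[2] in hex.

C[1]: T = 0xB9, S = E(K, T) = 0x88; 0x72 ⊕ 0x88 = 0xFA.
C[2]: T = 0xBA, S = E(K, T) = 0x8B; 0x0D ⊕ 0x8B = 0x86.

C[1] = 0xFA, C[2] = 0x86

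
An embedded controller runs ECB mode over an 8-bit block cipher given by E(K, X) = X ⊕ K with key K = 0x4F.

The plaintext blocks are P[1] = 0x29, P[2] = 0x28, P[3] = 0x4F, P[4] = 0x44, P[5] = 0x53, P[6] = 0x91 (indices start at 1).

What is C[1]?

ECB encryption: C_i = E(K, P_i).
C[1]: E(K, 0x29) = 0x66.

C[1] = 0x66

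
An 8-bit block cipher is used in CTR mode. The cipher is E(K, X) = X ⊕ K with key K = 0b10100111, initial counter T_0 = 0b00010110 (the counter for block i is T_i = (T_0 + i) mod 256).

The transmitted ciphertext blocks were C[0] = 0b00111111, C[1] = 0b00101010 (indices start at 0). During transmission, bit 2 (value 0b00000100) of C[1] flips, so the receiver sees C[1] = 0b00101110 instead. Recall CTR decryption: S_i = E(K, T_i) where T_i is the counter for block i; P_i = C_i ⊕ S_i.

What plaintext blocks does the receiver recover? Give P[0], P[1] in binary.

Only C[1] changed, to 0b00101110. In CTR, a change in C_i flips the same bit in P_i only; the keystream is unaffected. Decrypting the received ciphertext:
P[0]: T = 0b00010110, S = E(K, T) = 0b10110001; 0b00111111 ⊕ 0b10110001 = 0b10001110.
P[1]: T = 0b00010111, S = E(K, T) = 0b10110000; 0b00101110 ⊕ 0b10110000 = 0b10011110.
Blocks that differ from the original plaintext: P[1].

P[0] = 0b10001110, P[1] = 0b10011110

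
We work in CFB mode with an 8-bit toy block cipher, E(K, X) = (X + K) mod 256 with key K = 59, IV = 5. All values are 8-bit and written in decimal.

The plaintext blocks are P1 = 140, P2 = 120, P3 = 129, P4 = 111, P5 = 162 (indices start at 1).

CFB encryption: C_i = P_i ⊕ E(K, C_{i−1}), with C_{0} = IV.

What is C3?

C1: E(K, 5) = 64; 140 ⊕ 64 = 204.
C2: E(K, 204) = 7; 120 ⊕ 7 = 127.
C3: E(K, 127) = 186; 129 ⊕ 186 = 59.

C3 = 59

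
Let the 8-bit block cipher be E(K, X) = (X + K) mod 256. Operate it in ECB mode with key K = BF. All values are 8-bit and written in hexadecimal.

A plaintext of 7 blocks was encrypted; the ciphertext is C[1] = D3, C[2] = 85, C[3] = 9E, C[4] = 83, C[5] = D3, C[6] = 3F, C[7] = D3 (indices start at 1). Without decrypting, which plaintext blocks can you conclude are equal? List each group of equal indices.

ECB encrypts each block independently with the same key, so equal ciphertext blocks imply equal plaintext blocks.
C[1] = C[5] = C[7] = D3, so P[1] = P[5] = P[7].

P[1] = P[5] = P[7]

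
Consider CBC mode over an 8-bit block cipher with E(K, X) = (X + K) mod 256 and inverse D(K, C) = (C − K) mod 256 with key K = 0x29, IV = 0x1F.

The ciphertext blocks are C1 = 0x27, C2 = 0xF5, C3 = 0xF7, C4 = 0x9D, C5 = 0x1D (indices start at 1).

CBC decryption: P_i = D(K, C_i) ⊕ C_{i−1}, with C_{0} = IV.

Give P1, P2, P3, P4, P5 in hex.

P1: D(K, 0x27) = 0xFE; 0xFE ⊕ 0x1F = 0xE1.
P2: D(K, 0xF5) = 0xCC; 0xCC ⊕ 0x27 = 0xEB.
P3: D(K, 0xF7) = 0xCE; 0xCE ⊕ 0xF5 = 0x3B.
P4: D(K, 0x9D) = 0x74; 0x74 ⊕ 0xF7 = 0x83.
P5: D(K, 0x1D) = 0xF4; 0xF4 ⊕ 0x9D = 0x69.

P1 = 0xE1, P2 = 0xEB, P3 = 0x3B, P4 = 0x83, P5 = 0x69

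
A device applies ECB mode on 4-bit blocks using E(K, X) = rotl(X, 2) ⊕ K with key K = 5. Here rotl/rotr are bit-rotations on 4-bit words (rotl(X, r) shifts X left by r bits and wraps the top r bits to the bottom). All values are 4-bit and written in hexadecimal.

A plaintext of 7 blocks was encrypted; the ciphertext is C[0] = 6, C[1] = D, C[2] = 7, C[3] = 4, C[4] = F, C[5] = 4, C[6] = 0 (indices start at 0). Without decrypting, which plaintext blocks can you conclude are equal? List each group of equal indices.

ECB encrypts each block independently with the same key, so equal ciphertext blocks imply equal plaintext blocks.
C[3] = C[5] = 4, so P[3] = P[5].

P[3] = P[5]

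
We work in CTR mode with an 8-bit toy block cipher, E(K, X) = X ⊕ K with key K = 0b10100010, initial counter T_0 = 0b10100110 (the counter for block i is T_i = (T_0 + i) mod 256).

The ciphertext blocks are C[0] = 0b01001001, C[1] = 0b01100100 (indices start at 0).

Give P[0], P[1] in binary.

CTR decryption: S_i = E(K, T_i) where T_i is the counter for block i; P_i = C_i ⊕ S_i.
P[0]: T = 0b10100110, S = E(K, T) = 0b00000100; 0b01001001 ⊕ 0b00000100 = 0b01001101.
P[1]: T = 0b10100111, S = E(K, T) = 0b00000101; 0b01100100 ⊕ 0b00000101 = 0b01100001.

P[0] = 0b01001101, P[1] = 0b01100001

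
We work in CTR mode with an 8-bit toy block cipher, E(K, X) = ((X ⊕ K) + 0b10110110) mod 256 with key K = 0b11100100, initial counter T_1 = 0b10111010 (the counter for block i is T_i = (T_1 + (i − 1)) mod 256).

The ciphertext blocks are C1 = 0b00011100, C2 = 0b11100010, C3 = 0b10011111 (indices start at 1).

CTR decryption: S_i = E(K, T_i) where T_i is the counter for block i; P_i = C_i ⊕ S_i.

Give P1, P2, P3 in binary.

P1: T = 0b10111010, S = E(K, T) = 0b00010100; 0b00011100 ⊕ 0b00010100 = 0b00001000.
P2: T = 0b10111011, S = E(K, T) = 0b00010101; 0b11100010 ⊕ 0b00010101 = 0b11110111.
P3: T = 0b10111100, S = E(K, T) = 0b00001110; 0b10011111 ⊕ 0b00001110 = 0b10010001.

P1 = 0b00001000, P2 = 0b11110111, P3 = 0b10010001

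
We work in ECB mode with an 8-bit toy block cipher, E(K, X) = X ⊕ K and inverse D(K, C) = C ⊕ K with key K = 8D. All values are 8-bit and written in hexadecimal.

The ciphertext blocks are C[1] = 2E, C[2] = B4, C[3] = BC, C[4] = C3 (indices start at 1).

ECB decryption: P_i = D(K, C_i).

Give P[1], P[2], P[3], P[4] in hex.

P[1]: D(K, 2E) = A3.
P[2]: D(K, B4) = 39.
P[3]: D(K, BC) = 31.
P[4]: D(K, C3) = 4E.

P[1] = A3, P[2] = 39, P[3] = 31, P[4] = 4E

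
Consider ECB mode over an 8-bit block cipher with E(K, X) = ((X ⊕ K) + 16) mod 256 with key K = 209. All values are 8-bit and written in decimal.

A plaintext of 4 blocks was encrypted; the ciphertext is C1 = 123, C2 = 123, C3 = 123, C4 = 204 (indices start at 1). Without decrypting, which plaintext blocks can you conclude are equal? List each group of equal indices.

ECB encrypts each block independently with the same key, so equal ciphertext blocks imply equal plaintext blocks.
C1 = C2 = C3 = 123, so P1 = P2 = P3.

P1 = P2 = P3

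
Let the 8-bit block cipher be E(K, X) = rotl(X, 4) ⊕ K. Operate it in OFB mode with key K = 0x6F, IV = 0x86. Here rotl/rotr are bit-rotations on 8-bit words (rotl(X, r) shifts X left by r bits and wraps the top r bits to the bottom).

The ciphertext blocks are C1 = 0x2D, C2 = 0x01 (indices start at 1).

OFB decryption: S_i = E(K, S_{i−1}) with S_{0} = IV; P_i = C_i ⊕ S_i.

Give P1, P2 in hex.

P1: S = E(K, 0x86) = 0x07; 0x2D ⊕ 0x07 = 0x2A.
P2: S = E(K, 0x07) = 0x1F; 0x01 ⊕ 0x1F = 0x1E.

P1 = 0x2A, P2 = 0x1E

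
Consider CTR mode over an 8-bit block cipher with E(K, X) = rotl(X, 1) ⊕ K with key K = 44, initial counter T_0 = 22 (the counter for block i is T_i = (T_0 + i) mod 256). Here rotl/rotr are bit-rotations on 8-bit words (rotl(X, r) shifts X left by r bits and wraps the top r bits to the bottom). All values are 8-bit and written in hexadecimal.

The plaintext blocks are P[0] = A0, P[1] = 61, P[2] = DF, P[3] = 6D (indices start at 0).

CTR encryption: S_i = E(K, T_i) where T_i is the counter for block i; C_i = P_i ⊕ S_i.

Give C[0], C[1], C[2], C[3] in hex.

C[0]: T = 22, S = E(K, T) = 00; A0 ⊕ 00 = A0.
C[1]: T = 23, S = E(K, T) = 02; 61 ⊕ 02 = 63.
C[2]: T = 24, S = E(K, T) = 0C; DF ⊕ 0C = D3.
C[3]: T = 25, S = E(K, T) = 0E; 6D ⊕ 0E = 63.

C[0] = A0, C[1] = 63, C[2] = D3, C[3] = 63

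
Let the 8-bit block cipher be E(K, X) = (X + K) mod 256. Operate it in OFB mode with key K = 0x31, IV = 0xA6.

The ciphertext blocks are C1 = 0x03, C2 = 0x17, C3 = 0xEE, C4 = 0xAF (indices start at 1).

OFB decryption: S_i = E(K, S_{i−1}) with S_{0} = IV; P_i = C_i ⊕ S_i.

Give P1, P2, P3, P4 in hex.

P1 = 0xD4, P2 = 0x1F, P3 = 0xD7, P4 = 0xC5

P1: S = E(K, 0xA6) = 0xD7; 0x03 ⊕ 0xD7 = 0xD4.
P2: S = E(K, 0xD7) = 0x08; 0x17 ⊕ 0x08 = 0x1F.
P3: S = E(K, 0x08) = 0x39; 0xEE ⊕ 0x39 = 0xD7.
P4: S = E(K, 0x39) = 0x6A; 0xAF ⊕ 0x6A = 0xC5.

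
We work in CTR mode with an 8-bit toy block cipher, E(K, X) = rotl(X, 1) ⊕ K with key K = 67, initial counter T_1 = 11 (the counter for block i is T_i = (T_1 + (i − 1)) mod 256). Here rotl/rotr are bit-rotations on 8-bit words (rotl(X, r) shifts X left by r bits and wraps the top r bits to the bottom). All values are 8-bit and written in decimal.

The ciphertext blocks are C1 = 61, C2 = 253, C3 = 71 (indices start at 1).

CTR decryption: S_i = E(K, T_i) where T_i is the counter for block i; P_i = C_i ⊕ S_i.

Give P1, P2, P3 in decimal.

P1 = 104, P2 = 166, P3 = 30

P1: T = 11, S = E(K, T) = 85; 61 ⊕ 85 = 104.
P2: T = 12, S = E(K, T) = 91; 253 ⊕ 91 = 166.
P3: T = 13, S = E(K, T) = 89; 71 ⊕ 89 = 30.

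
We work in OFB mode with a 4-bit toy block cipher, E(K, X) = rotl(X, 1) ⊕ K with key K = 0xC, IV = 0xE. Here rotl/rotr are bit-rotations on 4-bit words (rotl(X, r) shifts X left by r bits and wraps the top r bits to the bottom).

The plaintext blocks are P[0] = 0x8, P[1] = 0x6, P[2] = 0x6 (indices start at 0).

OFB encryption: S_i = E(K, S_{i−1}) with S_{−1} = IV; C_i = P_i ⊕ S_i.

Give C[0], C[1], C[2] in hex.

C[0]: S = E(K, 0xE) = 0x1; 0x8 ⊕ 0x1 = 0x9.
C[1]: S = E(K, 0x1) = 0xE; 0x6 ⊕ 0xE = 0x8.
C[2]: S = E(K, 0xE) = 0x1; 0x6 ⊕ 0x1 = 0x7.

C[0] = 0x9, C[1] = 0x8, C[2] = 0x7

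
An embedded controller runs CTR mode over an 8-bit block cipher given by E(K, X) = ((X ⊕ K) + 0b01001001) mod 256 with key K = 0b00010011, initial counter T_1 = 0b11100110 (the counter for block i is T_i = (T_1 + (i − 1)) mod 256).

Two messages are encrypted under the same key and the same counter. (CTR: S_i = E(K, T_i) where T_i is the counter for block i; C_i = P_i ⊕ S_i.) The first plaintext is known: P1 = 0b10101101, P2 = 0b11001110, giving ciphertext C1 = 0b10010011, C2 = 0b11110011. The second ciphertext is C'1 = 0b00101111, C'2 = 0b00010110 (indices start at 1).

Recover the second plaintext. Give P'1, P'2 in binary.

P'1 = 0b00010001, P'2 = 0b00101011

In CTR with a reused counter, both messages share the same keystream S_i, so C_i ⊕ C'_i = P_i ⊕ P'_i and thus P'_i = P_i ⊕ C_i ⊕ C'_i.
P'1: 0b10101101 ⊕ 0b10010011 ⊕ 0b00101111 = 0b00010001.
P'2: 0b11001110 ⊕ 0b11110011 ⊕ 0b00010110 = 0b00101011.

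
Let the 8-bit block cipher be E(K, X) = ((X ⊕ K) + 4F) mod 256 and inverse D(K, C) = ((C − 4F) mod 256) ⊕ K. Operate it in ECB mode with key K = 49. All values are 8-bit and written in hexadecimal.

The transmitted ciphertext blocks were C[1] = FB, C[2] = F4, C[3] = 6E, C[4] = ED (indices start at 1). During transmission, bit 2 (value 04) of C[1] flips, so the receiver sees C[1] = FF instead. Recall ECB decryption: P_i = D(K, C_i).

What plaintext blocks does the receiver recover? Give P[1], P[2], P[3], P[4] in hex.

P[1] = F9, P[2] = EC, P[3] = 56, P[4] = D7

Only C[1] changed, to FF. In ECB, a change in C_i affects only P_i. Decrypting the received ciphertext:
P[1]: D(K, FF) = F9.
P[2]: D(K, F4) = EC.
P[3]: D(K, 6E) = 56.
P[4]: D(K, ED) = D7.
Blocks that differ from the original plaintext: P[1].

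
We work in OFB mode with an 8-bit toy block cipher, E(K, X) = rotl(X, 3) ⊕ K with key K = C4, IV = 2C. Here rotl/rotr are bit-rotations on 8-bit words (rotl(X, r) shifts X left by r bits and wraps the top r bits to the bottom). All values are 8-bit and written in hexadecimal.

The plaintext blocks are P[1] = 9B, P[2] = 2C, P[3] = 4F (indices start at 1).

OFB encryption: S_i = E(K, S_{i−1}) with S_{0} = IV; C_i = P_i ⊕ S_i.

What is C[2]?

C[2] = C5

C[1]: S = E(K, 2C) = A5; 9B ⊕ A5 = 3E.
C[2]: S = E(K, A5) = E9; 2C ⊕ E9 = C5.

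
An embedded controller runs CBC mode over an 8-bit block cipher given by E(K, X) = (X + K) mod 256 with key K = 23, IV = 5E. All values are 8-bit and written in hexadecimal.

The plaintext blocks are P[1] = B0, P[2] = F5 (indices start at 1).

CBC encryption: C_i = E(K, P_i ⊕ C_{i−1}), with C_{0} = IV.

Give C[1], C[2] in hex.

C[1] = 11, C[2] = 07

C[1]: P[1] ⊕ 5E = EE; E(K, EE) = 11.
C[2]: P[2] ⊕ 11 = E4; E(K, E4) = 07.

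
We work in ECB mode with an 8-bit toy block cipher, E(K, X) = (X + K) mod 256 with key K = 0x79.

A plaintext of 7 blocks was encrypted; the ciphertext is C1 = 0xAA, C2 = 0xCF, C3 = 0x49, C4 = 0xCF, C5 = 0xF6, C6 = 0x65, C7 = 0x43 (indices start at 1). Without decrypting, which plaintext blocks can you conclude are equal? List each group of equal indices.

P2 = P4

ECB encrypts each block independently with the same key, so equal ciphertext blocks imply equal plaintext blocks.
C2 = C4 = 0xCF, so P2 = P4.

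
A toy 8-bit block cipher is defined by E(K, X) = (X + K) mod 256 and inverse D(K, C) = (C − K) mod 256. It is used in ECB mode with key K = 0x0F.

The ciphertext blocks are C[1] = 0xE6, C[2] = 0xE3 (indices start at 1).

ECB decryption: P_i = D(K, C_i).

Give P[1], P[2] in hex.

P[1] = 0xD7, P[2] = 0xD4

P[1]: D(K, 0xE6) = 0xD7.
P[2]: D(K, 0xE3) = 0xD4.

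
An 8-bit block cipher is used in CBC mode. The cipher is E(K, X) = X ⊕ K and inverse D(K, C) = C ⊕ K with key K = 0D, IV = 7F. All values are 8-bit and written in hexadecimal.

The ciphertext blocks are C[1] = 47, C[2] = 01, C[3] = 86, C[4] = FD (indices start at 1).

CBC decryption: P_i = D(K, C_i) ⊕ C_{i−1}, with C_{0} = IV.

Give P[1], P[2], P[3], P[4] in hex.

P[1]: D(K, 47) = 4A; 4A ⊕ 7F = 35.
P[2]: D(K, 01) = 0C; 0C ⊕ 47 = 4B.
P[3]: D(K, 86) = 8B; 8B ⊕ 01 = 8A.
P[4]: D(K, FD) = F0; F0 ⊕ 86 = 76.

P[1] = 35, P[2] = 4B, P[3] = 8A, P[4] = 76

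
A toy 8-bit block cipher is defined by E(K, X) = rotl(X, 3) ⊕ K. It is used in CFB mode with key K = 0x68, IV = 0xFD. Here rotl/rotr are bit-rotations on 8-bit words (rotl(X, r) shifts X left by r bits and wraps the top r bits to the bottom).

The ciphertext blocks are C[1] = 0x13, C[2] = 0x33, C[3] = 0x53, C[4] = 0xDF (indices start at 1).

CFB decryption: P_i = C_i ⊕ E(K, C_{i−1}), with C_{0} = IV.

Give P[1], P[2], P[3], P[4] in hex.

P[1]: E(K, 0xFD) = 0x87; 0x13 ⊕ 0x87 = 0x94.
P[2]: E(K, 0x13) = 0xF0; 0x33 ⊕ 0xF0 = 0xC3.
P[3]: E(K, 0x33) = 0xF1; 0x53 ⊕ 0xF1 = 0xA2.
P[4]: E(K, 0x53) = 0xF2; 0xDF ⊕ 0xF2 = 0x2D.

P[1] = 0x94, P[2] = 0xC3, P[3] = 0xA2, P[4] = 0x2D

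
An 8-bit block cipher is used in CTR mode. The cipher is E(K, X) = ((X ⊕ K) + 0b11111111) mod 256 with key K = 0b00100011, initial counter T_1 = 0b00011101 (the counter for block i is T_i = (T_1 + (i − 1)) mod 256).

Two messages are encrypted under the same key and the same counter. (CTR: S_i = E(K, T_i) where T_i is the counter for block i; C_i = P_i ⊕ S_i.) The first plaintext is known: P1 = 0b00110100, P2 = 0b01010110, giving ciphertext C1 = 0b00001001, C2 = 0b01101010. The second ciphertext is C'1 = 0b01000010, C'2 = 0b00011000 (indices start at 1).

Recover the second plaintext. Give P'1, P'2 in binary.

In CTR with a reused counter, both messages share the same keystream S_i, so C_i ⊕ C'_i = P_i ⊕ P'_i and thus P'_i = P_i ⊕ C_i ⊕ C'_i.
P'1: 0b00110100 ⊕ 0b00001001 ⊕ 0b01000010 = 0b01111111.
P'2: 0b01010110 ⊕ 0b01101010 ⊕ 0b00011000 = 0b00100100.

P'1 = 0b01111111, P'2 = 0b00100100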